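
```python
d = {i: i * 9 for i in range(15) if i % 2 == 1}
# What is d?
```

{1: 9, 3: 27, 5: 45, 7: 63, 9: 81, 11: 99, 13: 117}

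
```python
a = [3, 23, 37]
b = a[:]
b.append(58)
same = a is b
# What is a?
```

After line 1: a = [3, 23, 37]
After line 2 (b = a[:] is a shallow copy, new object): a = [3, 23, 37], b = [3, 23, 37]
After line 3 (append only mutates b): a = [3, 23, 37], b = [3, 23, 37, 58]
After line 4 (same = a is b; different objects -> False): same = False

[3, 23, 37]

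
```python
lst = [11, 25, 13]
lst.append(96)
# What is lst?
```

[11, 25, 13, 96]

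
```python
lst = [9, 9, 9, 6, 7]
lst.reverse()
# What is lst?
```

[7, 6, 9, 9, 9]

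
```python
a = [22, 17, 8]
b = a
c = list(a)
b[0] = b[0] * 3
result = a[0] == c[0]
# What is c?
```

After line 1: a = [22, 17, 8]
After line 2 (b = a, alias): a = [22, 17, 8], b = [22, 17, 8]
After line 3 (c = list(a) is a copy, new object): c = [22, 17, 8]
After line 4 (b[0] = 22 * 3 = 66; mutates shared a/b): a = b = [66, 17, 8], c = [22, 17, 8]
After line 5 (a[0] = 66, c[0] = 22; result = False)

[22, 17, 8]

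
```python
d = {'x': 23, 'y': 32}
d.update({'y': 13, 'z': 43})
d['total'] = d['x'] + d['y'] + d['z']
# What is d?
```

After line 1: d = {'x': 23, 'y': 32}
After line 2 (y overwritten, z added): d = {'x': 23, 'y': 13, 'z': 43}
After line 3 (total = 23 + 13 + 43 = 79): d = {'x': 23, 'y': 13, 'z': 43, 'total': 79}

{'x': 23, 'y': 13, 'z': 43, 'total': 79}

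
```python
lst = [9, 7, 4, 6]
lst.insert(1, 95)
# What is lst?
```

[9, 95, 7, 4, 6]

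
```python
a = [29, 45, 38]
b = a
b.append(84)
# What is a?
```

After line 1: a = [29, 45, 38]
After line 2 (b = a is an alias, same object): a = [29, 45, 38], b = [29, 45, 38]
After line 3 (b.append mutates the shared list): a = [29, 45, 38, 84], b = [29, 45, 38, 84]

[29, 45, 38, 84]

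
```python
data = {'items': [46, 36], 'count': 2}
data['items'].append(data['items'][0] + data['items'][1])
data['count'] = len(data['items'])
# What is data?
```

After line 1: data = {'items': [46, 36], 'count': 2}
After line 2 (append 46 + 36 = 82): data = {'items': [46, 36, 82], 'count': 2}
After line 3 (count = len(items) = 3): data = {'items': [46, 36, 82], 'count': 3}

{'items': [46, 36, 82], 'count': 3}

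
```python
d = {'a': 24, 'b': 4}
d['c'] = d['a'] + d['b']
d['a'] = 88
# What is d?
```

After line 1: d = {'a': 24, 'b': 4}
After line 2 (d['c'] = 24 + 4): d = {'a': 24, 'b': 4, 'c': 28}
After line 3: d = {'a': 88, 'b': 4, 'c': 28}

{'a': 88, 'b': 4, 'c': 28}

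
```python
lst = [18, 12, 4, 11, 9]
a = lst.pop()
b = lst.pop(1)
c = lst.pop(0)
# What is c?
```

After line 1: lst = [18, 12, 4, 11, 9]
After line 2 (pop() -> a = 9): lst = [18, 12, 4, 11]
After line 3 (pop(1) -> b = 12): lst = [18, 4, 11]
After line 4 (pop(0) -> c = 18): lst = [4, 11]

18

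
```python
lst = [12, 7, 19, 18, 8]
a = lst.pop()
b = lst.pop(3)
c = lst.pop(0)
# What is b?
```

After line 1: lst = [12, 7, 19, 18, 8]
After line 2 (pop() -> a = 8): lst = [12, 7, 19, 18]
After line 3 (pop(3) -> b = 18): lst = [12, 7, 19]
After line 4 (pop(0) -> c = 12): lst = [7, 19]

18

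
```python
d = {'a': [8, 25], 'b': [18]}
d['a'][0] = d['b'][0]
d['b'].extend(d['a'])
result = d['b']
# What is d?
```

After line 1: d = {'a': [8, 25], 'b': [18]}
After line 2 (a[0] = b[0] = 18): d = {'a': [18, 25], 'b': [18]}
After line 3 (b.extend(a) appends [18, 25]): d = {'a': [18, 25], 'b': [18, 18, 25]}
After line 4: result = d['b'] = [18, 18, 25]

{'a': [18, 25], 'b': [18, 18, 25]}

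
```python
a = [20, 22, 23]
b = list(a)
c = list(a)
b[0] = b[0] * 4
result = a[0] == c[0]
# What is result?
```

After line 1: a = [20, 22, 23]
After line 2 (b = list(a), copy): a = [20, 22, 23], b = [20, 22, 23]
After line 3 (c = list(a) is a copy, new object): c = [20, 22, 23]
After line 4 (b[0] = 20 * 4 = 80; only b mutates (copy)): a = [20, 22, 23], b = [80, 22, 23], c = [20, 22, 23]
After line 5 (a[0] = 20, c[0] = 20; result = True)

True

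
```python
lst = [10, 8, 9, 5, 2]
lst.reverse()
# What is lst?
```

[2, 5, 9, 8, 10]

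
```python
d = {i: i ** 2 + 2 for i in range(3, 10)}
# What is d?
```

{3: 11, 4: 18, 5: 27, 6: 38, 7: 51, 8: 66, 9: 83}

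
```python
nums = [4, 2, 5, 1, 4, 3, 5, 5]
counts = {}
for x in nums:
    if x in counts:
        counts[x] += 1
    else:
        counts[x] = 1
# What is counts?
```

Initial: counts = {}, nums = [4, 2, 5, 1, 4, 3, 5, 5]
See 4: counts = {4: 1}
See 2: counts = {4: 1, 2: 1}
See 5: counts = {4: 1, 2: 1, 5: 1}
See 1: counts = {4: 1, 2: 1, 5: 1, 1: 1}
See 4: counts = {4: 2, 2: 1, 5: 1, 1: 1}
See 3: counts = {4: 2, 2: 1, 5: 1, 1: 1, 3: 1}
See 5: counts = {4: 2, 2: 1, 5: 2, 1: 1, 3: 1}
See 5: counts = {4: 2, 2: 1, 5: 3, 1: 1, 3: 1}

{4: 2, 2: 1, 5: 3, 1: 1, 3: 1}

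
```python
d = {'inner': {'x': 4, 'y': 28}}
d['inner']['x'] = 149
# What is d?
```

After line 1: d = {'inner': {'x': 4, 'y': 28}}
After line 2 (inner x overwritten): d = {'inner': {'x': 149, 'y': 28}}

{'inner': {'x': 149, 'y': 28}}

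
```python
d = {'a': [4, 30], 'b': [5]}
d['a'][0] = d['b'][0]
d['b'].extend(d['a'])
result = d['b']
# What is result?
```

After line 1: d = {'a': [4, 30], 'b': [5]}
After line 2 (a[0] = b[0] = 5): d = {'a': [5, 30], 'b': [5]}
After line 3 (b.extend(a) appends [5, 30]): d = {'a': [5, 30], 'b': [5, 5, 30]}
After line 4: result = d['b'] = [5, 5, 30]

[5, 5, 30]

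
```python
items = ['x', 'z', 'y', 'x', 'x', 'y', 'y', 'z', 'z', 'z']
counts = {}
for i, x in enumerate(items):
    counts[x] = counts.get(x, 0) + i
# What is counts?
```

Initial: counts = {}, items = ['x', 'z', 'y', 'x', 'x', 'y', 'y', 'z', 'z', 'z']
i=0, x='x': counts = {'x': 0}
i=1, x='z': counts = {'x': 0, 'z': 1}
i=2, x='y': counts = {'x': 0, 'z': 1, 'y': 2}
i=3, x='x': counts = {'x': 3, 'z': 1, 'y': 2}
i=4, x='x': counts = {'x': 7, 'z': 1, 'y': 2}
i=5, x='y': counts = {'x': 7, 'z': 1, 'y': 7}
i=6, x='y': counts = {'x': 7, 'z': 1, 'y': 13}
i=7, x='z': counts = {'x': 7, 'z': 8, 'y': 13}
i=8, x='z': counts = {'x': 7, 'z': 16, 'y': 13}
i=9, x='z': counts = {'x': 7, 'z': 25, 'y': 13}

{'x': 7, 'z': 25, 'y': 13}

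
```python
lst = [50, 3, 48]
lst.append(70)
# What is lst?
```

[50, 3, 48, 70]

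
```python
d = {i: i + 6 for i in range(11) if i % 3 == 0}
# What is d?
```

{0: 6, 3: 9, 6: 12, 9: 15}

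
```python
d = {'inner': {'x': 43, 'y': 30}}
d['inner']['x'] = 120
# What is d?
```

After line 1: d = {'inner': {'x': 43, 'y': 30}}
After line 2 (inner x overwritten): d = {'inner': {'x': 120, 'y': 30}}

{'inner': {'x': 120, 'y': 30}}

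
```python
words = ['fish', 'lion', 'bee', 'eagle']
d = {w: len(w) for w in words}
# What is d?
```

{'fish': 4, 'lion': 4, 'bee': 3, 'eagle': 5}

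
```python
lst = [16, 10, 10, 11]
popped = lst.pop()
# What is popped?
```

11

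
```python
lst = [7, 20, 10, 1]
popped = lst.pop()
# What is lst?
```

[7, 20, 10]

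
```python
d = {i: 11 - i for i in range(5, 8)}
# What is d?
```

{5: 6, 6: 5, 7: 4}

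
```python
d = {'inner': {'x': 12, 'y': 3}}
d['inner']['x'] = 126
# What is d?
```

After line 1: d = {'inner': {'x': 12, 'y': 3}}
After line 2 (inner x overwritten): d = {'inner': {'x': 126, 'y': 3}}

{'inner': {'x': 126, 'y': 3}}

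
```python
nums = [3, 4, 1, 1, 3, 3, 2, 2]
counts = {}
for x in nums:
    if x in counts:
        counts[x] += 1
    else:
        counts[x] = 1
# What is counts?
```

Initial: counts = {}, nums = [3, 4, 1, 1, 3, 3, 2, 2]
See 3: counts = {3: 1}
See 4: counts = {3: 1, 4: 1}
See 1: counts = {3: 1, 4: 1, 1: 1}
See 1: counts = {3: 1, 4: 1, 1: 2}
See 3: counts = {3: 2, 4: 1, 1: 2}
See 3: counts = {3: 3, 4: 1, 1: 2}
See 2: counts = {3: 3, 4: 1, 1: 2, 2: 1}
See 2: counts = {3: 3, 4: 1, 1: 2, 2: 2}

{3: 3, 4: 1, 1: 2, 2: 2}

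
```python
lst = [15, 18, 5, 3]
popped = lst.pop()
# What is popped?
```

3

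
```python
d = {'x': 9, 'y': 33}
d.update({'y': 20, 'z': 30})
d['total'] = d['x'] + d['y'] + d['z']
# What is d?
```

After line 1: d = {'x': 9, 'y': 33}
After line 2 (y overwritten, z added): d = {'x': 9, 'y': 20, 'z': 30}
After line 3 (total = 9 + 20 + 30 = 59): d = {'x': 9, 'y': 20, 'z': 30, 'total': 59}

{'x': 9, 'y': 20, 'z': 30, 'total': 59}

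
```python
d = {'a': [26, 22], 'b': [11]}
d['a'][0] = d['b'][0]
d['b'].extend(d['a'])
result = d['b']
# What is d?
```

After line 1: d = {'a': [26, 22], 'b': [11]}
After line 2 (a[0] = b[0] = 11): d = {'a': [11, 22], 'b': [11]}
After line 3 (b.extend(a) appends [11, 22]): d = {'a': [11, 22], 'b': [11, 11, 22]}
After line 4: result = d['b'] = [11, 11, 22]

{'a': [11, 22], 'b': [11, 11, 22]}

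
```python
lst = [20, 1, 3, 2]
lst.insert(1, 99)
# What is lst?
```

[20, 99, 1, 3, 2]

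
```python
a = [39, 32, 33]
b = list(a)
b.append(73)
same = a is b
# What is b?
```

After line 1: a = [39, 32, 33]
After line 2 (b = list(a) is a shallow copy, new object): a = [39, 32, 33], b = [39, 32, 33]
After line 3 (append only mutates b): a = [39, 32, 33], b = [39, 32, 33, 73]
After line 4 (same = a is b; different objects -> False): same = False

[39, 32, 33, 73]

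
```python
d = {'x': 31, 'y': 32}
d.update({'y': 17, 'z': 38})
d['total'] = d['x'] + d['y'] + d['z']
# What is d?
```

After line 1: d = {'x': 31, 'y': 32}
After line 2 (y overwritten, z added): d = {'x': 31, 'y': 17, 'z': 38}
After line 3 (total = 31 + 17 + 38 = 86): d = {'x': 31, 'y': 17, 'z': 38, 'total': 86}

{'x': 31, 'y': 17, 'z': 38, 'total': 86}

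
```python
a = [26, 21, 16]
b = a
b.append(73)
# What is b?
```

After line 1: a = [26, 21, 16]
After line 2 (b = a is an alias, same object): a = [26, 21, 16], b = [26, 21, 16]
After line 3 (b.append mutates the shared list): a = [26, 21, 16, 73], b = [26, 21, 16, 73]

[26, 21, 16, 73]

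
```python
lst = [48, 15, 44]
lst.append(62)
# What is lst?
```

[48, 15, 44, 62]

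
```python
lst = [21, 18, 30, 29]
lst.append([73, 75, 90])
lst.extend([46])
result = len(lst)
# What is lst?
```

After line 1: lst = [21, 18, 30, 29]
After line 2 (append adds [73, 75, 90] as single element): lst = [21, 18, 30, 29, [73, 75, 90]]
After line 3 (extend unpacks [46], adds 46): lst = [21, 18, 30, 29, [73, 75, 90], 46]
After line 4: result = len(lst) = 6

[21, 18, 30, 29, [73, 75, 90], 46]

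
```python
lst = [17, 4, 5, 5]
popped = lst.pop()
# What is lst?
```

[17, 4, 5]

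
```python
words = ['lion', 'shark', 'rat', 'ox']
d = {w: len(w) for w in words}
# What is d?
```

{'lion': 4, 'shark': 5, 'rat': 3, 'ox': 2}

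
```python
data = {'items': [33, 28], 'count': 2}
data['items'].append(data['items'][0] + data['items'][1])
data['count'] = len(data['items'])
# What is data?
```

After line 1: data = {'items': [33, 28], 'count': 2}
After line 2 (append 33 + 28 = 61): data = {'items': [33, 28, 61], 'count': 2}
After line 3 (count = len(items) = 3): data = {'items': [33, 28, 61], 'count': 3}

{'items': [33, 28, 61], 'count': 3}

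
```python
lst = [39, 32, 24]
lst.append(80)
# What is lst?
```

[39, 32, 24, 80]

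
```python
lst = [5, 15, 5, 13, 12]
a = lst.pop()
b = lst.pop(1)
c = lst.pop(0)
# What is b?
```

After line 1: lst = [5, 15, 5, 13, 12]
After line 2 (pop() -> a = 12): lst = [5, 15, 5, 13]
After line 3 (pop(1) -> b = 15): lst = [5, 5, 13]
After line 4 (pop(0) -> c = 5): lst = [5, 13]

15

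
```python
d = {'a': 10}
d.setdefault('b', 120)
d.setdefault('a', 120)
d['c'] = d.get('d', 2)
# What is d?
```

After line 1: d = {'a': 10}
After line 2 (setdefault adds 'b'=120): d = {'a': 10, 'b': 120}
After line 3 (setdefault 'a' no-op, already exists): d = {'a': 10, 'b': 120}
After line 4 (get('d', 2) returns default since 'd' not in d): d = {'a': 10, 'b': 120, 'c': 2}

{'a': 10, 'b': 120, 'c': 2}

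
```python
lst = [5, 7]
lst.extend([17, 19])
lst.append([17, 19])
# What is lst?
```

After line 1: lst = [5, 7]
After line 2 (extend unpacks [17, 19]): lst = [5, 7, 17, 19]
After line 3 (append adds [17, 19] as single element): lst = [5, 7, 17, 19, [17, 19]]

[5, 7, 17, 19, [17, 19]]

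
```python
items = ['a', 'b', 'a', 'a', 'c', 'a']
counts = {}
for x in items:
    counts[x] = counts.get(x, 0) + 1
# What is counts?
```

Initial: counts = {}, items = ['a', 'b', 'a', 'a', 'c', 'a']
See 'a': counts = {'a': 1}
See 'b': counts = {'a': 1, 'b': 1}
See 'a': counts = {'a': 2, 'b': 1}
See 'a': counts = {'a': 3, 'b': 1}
See 'c': counts = {'a': 3, 'b': 1, 'c': 1}
See 'a': counts = {'a': 4, 'b': 1, 'c': 1}

{'a': 4, 'b': 1, 'c': 1}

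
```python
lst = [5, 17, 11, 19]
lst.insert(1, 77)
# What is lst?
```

[5, 77, 17, 11, 19]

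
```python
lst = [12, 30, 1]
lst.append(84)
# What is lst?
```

[12, 30, 1, 84]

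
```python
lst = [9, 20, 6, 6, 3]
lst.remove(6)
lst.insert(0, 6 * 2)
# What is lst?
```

After line 1: lst = [9, 20, 6, 6, 3]
After line 2 (remove first 6): lst = [9, 20, 6, 3]
After line 3 (insert 12 at index 0): lst = [12, 9, 20, 6, 3]

[12, 9, 20, 6, 3]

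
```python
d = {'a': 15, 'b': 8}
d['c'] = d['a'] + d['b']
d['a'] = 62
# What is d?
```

After line 1: d = {'a': 15, 'b': 8}
After line 2 (d['c'] = 15 + 8): d = {'a': 15, 'b': 8, 'c': 23}
After line 3: d = {'a': 62, 'b': 8, 'c': 23}

{'a': 62, 'b': 8, 'c': 23}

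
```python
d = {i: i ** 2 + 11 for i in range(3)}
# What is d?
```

{0: 11, 1: 12, 2: 15}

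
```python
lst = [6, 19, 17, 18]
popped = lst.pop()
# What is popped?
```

18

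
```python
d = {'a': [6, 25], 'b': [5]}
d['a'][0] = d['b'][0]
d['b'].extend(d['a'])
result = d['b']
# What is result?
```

After line 1: d = {'a': [6, 25], 'b': [5]}
After line 2 (a[0] = b[0] = 5): d = {'a': [5, 25], 'b': [5]}
After line 3 (b.extend(a) appends [5, 25]): d = {'a': [5, 25], 'b': [5, 5, 25]}
After line 4: result = d['b'] = [5, 5, 25]

[5, 5, 25]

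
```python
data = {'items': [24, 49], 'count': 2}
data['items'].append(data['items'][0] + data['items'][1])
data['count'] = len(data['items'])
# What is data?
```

After line 1: data = {'items': [24, 49], 'count': 2}
After line 2 (append 24 + 49 = 73): data = {'items': [24, 49, 73], 'count': 2}
After line 3 (count = len(items) = 3): data = {'items': [24, 49, 73], 'count': 3}

{'items': [24, 49, 73], 'count': 3}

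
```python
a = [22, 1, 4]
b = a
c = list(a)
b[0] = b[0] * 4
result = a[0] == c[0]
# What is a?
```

After line 1: a = [22, 1, 4]
After line 2 (b = a, alias): a = [22, 1, 4], b = [22, 1, 4]
After line 3 (c = list(a) is a copy, new object): c = [22, 1, 4]
After line 4 (b[0] = 22 * 4 = 88; mutates shared a/b): a = b = [88, 1, 4], c = [22, 1, 4]
After line 5 (a[0] = 88, c[0] = 22; result = False)

[88, 1, 4]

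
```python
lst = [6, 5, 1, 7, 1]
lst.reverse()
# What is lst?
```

[1, 7, 1, 5, 6]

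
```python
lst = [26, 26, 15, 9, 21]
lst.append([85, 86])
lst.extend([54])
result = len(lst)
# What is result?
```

After line 1: lst = [26, 26, 15, 9, 21]
After line 2 (append adds [85, 86] as single element): lst = [26, 26, 15, 9, 21, [85, 86]]
After line 3 (extend unpacks [54], adds 54): lst = [26, 26, 15, 9, 21, [85, 86], 54]
After line 4: result = len(lst) = 7

7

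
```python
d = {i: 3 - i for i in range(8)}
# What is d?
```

{0: 3, 1: 2, 2: 1, 3: 0, 4: -1, 5: -2, 6: -3, 7: -4}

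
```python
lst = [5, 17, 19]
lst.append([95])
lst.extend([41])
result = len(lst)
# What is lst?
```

After line 1: lst = [5, 17, 19]
After line 2 (append adds [95] as single element): lst = [5, 17, 19, [95]]
After line 3 (extend unpacks [41], adds 41): lst = [5, 17, 19, [95], 41]
After line 4: result = len(lst) = 5

[5, 17, 19, [95], 41]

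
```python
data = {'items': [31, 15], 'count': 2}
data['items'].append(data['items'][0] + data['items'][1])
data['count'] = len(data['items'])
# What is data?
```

After line 1: data = {'items': [31, 15], 'count': 2}
After line 2 (append 31 + 15 = 46): data = {'items': [31, 15, 46], 'count': 2}
After line 3 (count = len(items) = 3): data = {'items': [31, 15, 46], 'count': 3}

{'items': [31, 15, 46], 'count': 3}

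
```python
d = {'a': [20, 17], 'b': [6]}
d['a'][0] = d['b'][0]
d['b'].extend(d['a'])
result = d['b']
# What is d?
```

After line 1: d = {'a': [20, 17], 'b': [6]}
After line 2 (a[0] = b[0] = 6): d = {'a': [6, 17], 'b': [6]}
After line 3 (b.extend(a) appends [6, 17]): d = {'a': [6, 17], 'b': [6, 6, 17]}
After line 4: result = d['b'] = [6, 6, 17]

{'a': [6, 17], 'b': [6, 6, 17]}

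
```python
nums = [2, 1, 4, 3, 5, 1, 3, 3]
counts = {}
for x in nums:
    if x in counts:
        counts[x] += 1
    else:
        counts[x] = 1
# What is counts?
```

Initial: counts = {}, nums = [2, 1, 4, 3, 5, 1, 3, 3]
See 2: counts = {2: 1}
See 1: counts = {2: 1, 1: 1}
See 4: counts = {2: 1, 1: 1, 4: 1}
See 3: counts = {2: 1, 1: 1, 4: 1, 3: 1}
See 5: counts = {2: 1, 1: 1, 4: 1, 3: 1, 5: 1}
See 1: counts = {2: 1, 1: 2, 4: 1, 3: 1, 5: 1}
See 3: counts = {2: 1, 1: 2, 4: 1, 3: 2, 5: 1}
See 3: counts = {2: 1, 1: 2, 4: 1, 3: 3, 5: 1}

{2: 1, 1: 2, 4: 1, 3: 3, 5: 1}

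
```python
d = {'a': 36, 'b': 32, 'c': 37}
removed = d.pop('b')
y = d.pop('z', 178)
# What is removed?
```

After line 1: d = {'a': 36, 'b': 32, 'c': 37}
After line 2 (pop 'b' returns 32): d = {'a': 36, 'c': 37}, removed = 32
After line 3 (pop 'z' missing, returns default 178): d = {'a': 36, 'c': 37}, y = 178

32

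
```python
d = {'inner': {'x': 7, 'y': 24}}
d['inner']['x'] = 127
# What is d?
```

After line 1: d = {'inner': {'x': 7, 'y': 24}}
After line 2 (inner x overwritten): d = {'inner': {'x': 127, 'y': 24}}

{'inner': {'x': 127, 'y': 24}}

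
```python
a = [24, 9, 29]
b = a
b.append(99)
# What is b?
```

After line 1: a = [24, 9, 29]
After line 2 (b = a is an alias, same object): a = [24, 9, 29], b = [24, 9, 29]
After line 3 (b.append mutates the shared list): a = [24, 9, 29, 99], b = [24, 9, 29, 99]

[24, 9, 29, 99]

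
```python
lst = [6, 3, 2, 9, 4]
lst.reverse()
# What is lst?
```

[4, 9, 2, 3, 6]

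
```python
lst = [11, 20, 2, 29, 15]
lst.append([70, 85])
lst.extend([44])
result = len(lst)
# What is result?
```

After line 1: lst = [11, 20, 2, 29, 15]
After line 2 (append adds [70, 85] as single element): lst = [11, 20, 2, 29, 15, [70, 85]]
After line 3 (extend unpacks [44], adds 44): lst = [11, 20, 2, 29, 15, [70, 85], 44]
After line 4: result = len(lst) = 7

7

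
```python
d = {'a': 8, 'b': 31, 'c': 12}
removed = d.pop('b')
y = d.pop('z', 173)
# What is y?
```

After line 1: d = {'a': 8, 'b': 31, 'c': 12}
After line 2 (pop 'b' returns 31): d = {'a': 8, 'c': 12}, removed = 31
After line 3 (pop 'z' missing, returns default 173): d = {'a': 8, 'c': 12}, y = 173

173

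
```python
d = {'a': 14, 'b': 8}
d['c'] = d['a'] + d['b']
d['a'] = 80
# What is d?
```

After line 1: d = {'a': 14, 'b': 8}
After line 2 (d['c'] = 14 + 8): d = {'a': 14, 'b': 8, 'c': 22}
After line 3: d = {'a': 80, 'b': 8, 'c': 22}

{'a': 80, 'b': 8, 'c': 22}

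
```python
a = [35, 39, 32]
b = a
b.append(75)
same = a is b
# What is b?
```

After line 1: a = [35, 39, 32]
After line 2 (b = a is an alias, same object): a = [35, 39, 32], b = [35, 39, 32]
After line 3 (b.append mutates the shared list): a = [35, 39, 32, 75], b = [35, 39, 32, 75]
After line 4 (same = a is b; same object -> True): same = True

[35, 39, 32, 75]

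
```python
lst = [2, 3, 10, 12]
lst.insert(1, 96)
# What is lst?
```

[2, 96, 3, 10, 12]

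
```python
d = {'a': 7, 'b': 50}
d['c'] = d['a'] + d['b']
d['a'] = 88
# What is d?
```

After line 1: d = {'a': 7, 'b': 50}
After line 2 (d['c'] = 7 + 50): d = {'a': 7, 'b': 50, 'c': 57}
After line 3: d = {'a': 88, 'b': 50, 'c': 57}

{'a': 88, 'b': 50, 'c': 57}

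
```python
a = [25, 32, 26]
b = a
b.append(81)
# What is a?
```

After line 1: a = [25, 32, 26]
After line 2 (b = a is an alias, same object): a = [25, 32, 26], b = [25, 32, 26]
After line 3 (b.append mutates the shared list): a = [25, 32, 26, 81], b = [25, 32, 26, 81]

[25, 32, 26, 81]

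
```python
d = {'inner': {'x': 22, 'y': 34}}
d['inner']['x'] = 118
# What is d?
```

After line 1: d = {'inner': {'x': 22, 'y': 34}}
After line 2 (inner x overwritten): d = {'inner': {'x': 118, 'y': 34}}

{'inner': {'x': 118, 'y': 34}}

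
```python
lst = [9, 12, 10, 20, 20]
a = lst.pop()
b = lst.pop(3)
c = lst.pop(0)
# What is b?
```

After line 1: lst = [9, 12, 10, 20, 20]
After line 2 (pop() -> a = 20): lst = [9, 12, 10, 20]
After line 3 (pop(3) -> b = 20): lst = [9, 12, 10]
After line 4 (pop(0) -> c = 9): lst = [12, 10]

20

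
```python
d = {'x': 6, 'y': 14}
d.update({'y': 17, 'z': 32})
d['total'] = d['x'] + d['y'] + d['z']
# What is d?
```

After line 1: d = {'x': 6, 'y': 14}
After line 2 (y overwritten, z added): d = {'x': 6, 'y': 17, 'z': 32}
After line 3 (total = 6 + 17 + 32 = 55): d = {'x': 6, 'y': 17, 'z': 32, 'total': 55}

{'x': 6, 'y': 17, 'z': 32, 'total': 55}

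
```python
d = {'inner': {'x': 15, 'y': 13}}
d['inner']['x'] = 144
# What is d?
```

After line 1: d = {'inner': {'x': 15, 'y': 13}}
After line 2 (inner x overwritten): d = {'inner': {'x': 144, 'y': 13}}

{'inner': {'x': 144, 'y': 13}}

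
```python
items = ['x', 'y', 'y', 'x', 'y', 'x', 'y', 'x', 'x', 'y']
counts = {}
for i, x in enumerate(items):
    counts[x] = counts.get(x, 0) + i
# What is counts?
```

Initial: counts = {}, items = ['x', 'y', 'y', 'x', 'y', 'x', 'y', 'x', 'x', 'y']
i=0, x='x': counts = {'x': 0}
i=1, x='y': counts = {'x': 0, 'y': 1}
i=2, x='y': counts = {'x': 0, 'y': 3}
i=3, x='x': counts = {'x': 3, 'y': 3}
i=4, x='y': counts = {'x': 3, 'y': 7}
i=5, x='x': counts = {'x': 8, 'y': 7}
i=6, x='y': counts = {'x': 8, 'y': 13}
i=7, x='x': counts = {'x': 15, 'y': 13}
i=8, x='x': counts = {'x': 23, 'y': 13}
i=9, x='y': counts = {'x': 23, 'y': 22}

{'x': 23, 'y': 22}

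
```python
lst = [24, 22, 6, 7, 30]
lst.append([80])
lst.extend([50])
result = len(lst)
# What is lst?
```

After line 1: lst = [24, 22, 6, 7, 30]
After line 2 (append adds [80] as single element): lst = [24, 22, 6, 7, 30, [80]]
After line 3 (extend unpacks [50], adds 50): lst = [24, 22, 6, 7, 30, [80], 50]
After line 4: result = len(lst) = 7

[24, 22, 6, 7, 30, [80], 50]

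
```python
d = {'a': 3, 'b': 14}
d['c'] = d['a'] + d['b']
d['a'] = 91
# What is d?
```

After line 1: d = {'a': 3, 'b': 14}
After line 2 (d['c'] = 3 + 14): d = {'a': 3, 'b': 14, 'c': 17}
After line 3: d = {'a': 91, 'b': 14, 'c': 17}

{'a': 91, 'b': 14, 'c': 17}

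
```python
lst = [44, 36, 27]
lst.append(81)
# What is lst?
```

[44, 36, 27, 81]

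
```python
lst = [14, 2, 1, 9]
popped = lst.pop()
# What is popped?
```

9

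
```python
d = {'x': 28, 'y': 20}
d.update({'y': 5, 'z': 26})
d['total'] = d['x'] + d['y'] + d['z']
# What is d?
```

After line 1: d = {'x': 28, 'y': 20}
After line 2 (y overwritten, z added): d = {'x': 28, 'y': 5, 'z': 26}
After line 3 (total = 28 + 5 + 26 = 59): d = {'x': 28, 'y': 5, 'z': 26, 'total': 59}

{'x': 28, 'y': 5, 'z': 26, 'total': 59}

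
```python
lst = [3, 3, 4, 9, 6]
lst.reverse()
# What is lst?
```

[6, 9, 4, 3, 3]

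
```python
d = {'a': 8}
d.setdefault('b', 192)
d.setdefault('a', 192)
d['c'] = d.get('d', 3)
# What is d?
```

After line 1: d = {'a': 8}
After line 2 (setdefault adds 'b'=192): d = {'a': 8, 'b': 192}
After line 3 (setdefault 'a' no-op, already exists): d = {'a': 8, 'b': 192}
After line 4 (get('d', 3) returns default since 'd' not in d): d = {'a': 8, 'b': 192, 'c': 3}

{'a': 8, 'b': 192, 'c': 3}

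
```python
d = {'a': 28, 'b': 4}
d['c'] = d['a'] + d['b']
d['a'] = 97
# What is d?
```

After line 1: d = {'a': 28, 'b': 4}
After line 2 (d['c'] = 28 + 4): d = {'a': 28, 'b': 4, 'c': 32}
After line 3: d = {'a': 97, 'b': 4, 'c': 32}

{'a': 97, 'b': 4, 'c': 32}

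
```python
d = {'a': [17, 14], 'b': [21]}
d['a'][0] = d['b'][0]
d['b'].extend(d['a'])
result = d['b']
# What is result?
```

After line 1: d = {'a': [17, 14], 'b': [21]}
After line 2 (a[0] = b[0] = 21): d = {'a': [21, 14], 'b': [21]}
After line 3 (b.extend(a) appends [21, 14]): d = {'a': [21, 14], 'b': [21, 21, 14]}
After line 4: result = d['b'] = [21, 21, 14]

[21, 21, 14]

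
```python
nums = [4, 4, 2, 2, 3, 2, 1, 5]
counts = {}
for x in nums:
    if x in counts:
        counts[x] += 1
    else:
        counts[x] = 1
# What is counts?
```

Initial: counts = {}, nums = [4, 4, 2, 2, 3, 2, 1, 5]
See 4: counts = {4: 1}
See 4: counts = {4: 2}
See 2: counts = {4: 2, 2: 1}
See 2: counts = {4: 2, 2: 2}
See 3: counts = {4: 2, 2: 2, 3: 1}
See 2: counts = {4: 2, 2: 3, 3: 1}
See 1: counts = {4: 2, 2: 3, 3: 1, 1: 1}
See 5: counts = {4: 2, 2: 3, 3: 1, 1: 1, 5: 1}

{4: 2, 2: 3, 3: 1, 1: 1, 5: 1}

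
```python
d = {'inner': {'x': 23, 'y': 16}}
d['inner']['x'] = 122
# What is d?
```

After line 1: d = {'inner': {'x': 23, 'y': 16}}
After line 2 (inner x overwritten): d = {'inner': {'x': 122, 'y': 16}}

{'inner': {'x': 122, 'y': 16}}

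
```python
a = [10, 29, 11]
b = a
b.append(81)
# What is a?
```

After line 1: a = [10, 29, 11]
After line 2 (b = a is an alias, same object): a = [10, 29, 11], b = [10, 29, 11]
After line 3 (b.append mutates the shared list): a = [10, 29, 11, 81], b = [10, 29, 11, 81]

[10, 29, 11, 81]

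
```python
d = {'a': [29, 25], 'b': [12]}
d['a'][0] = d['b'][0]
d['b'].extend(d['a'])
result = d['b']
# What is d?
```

After line 1: d = {'a': [29, 25], 'b': [12]}
After line 2 (a[0] = b[0] = 12): d = {'a': [12, 25], 'b': [12]}
After line 3 (b.extend(a) appends [12, 25]): d = {'a': [12, 25], 'b': [12, 12, 25]}
After line 4: result = d['b'] = [12, 12, 25]

{'a': [12, 25], 'b': [12, 12, 25]}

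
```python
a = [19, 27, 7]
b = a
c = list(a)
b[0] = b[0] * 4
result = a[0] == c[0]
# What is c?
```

After line 1: a = [19, 27, 7]
After line 2 (b = a, alias): a = [19, 27, 7], b = [19, 27, 7]
After line 3 (c = list(a) is a copy, new object): c = [19, 27, 7]
After line 4 (b[0] = 19 * 4 = 76; mutates shared a/b): a = b = [76, 27, 7], c = [19, 27, 7]
After line 5 (a[0] = 76, c[0] = 19; result = False)

[19, 27, 7]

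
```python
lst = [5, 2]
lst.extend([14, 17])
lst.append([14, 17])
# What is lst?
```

After line 1: lst = [5, 2]
After line 2 (extend unpacks [14, 17]): lst = [5, 2, 14, 17]
After line 3 (append adds [14, 17] as single element): lst = [5, 2, 14, 17, [14, 17]]

[5, 2, 14, 17, [14, 17]]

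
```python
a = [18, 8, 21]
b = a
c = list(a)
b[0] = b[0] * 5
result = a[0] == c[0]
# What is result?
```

After line 1: a = [18, 8, 21]
After line 2 (b = a, alias): a = [18, 8, 21], b = [18, 8, 21]
After line 3 (c = list(a) is a copy, new object): c = [18, 8, 21]
After line 4 (b[0] = 18 * 5 = 90; mutates shared a/b): a = b = [90, 8, 21], c = [18, 8, 21]
After line 5 (a[0] = 90, c[0] = 18; result = False)

False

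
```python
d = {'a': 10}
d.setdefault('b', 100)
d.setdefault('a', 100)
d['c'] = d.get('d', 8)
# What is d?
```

After line 1: d = {'a': 10}
After line 2 (setdefault adds 'b'=100): d = {'a': 10, 'b': 100}
After line 3 (setdefault 'a' no-op, already exists): d = {'a': 10, 'b': 100}
After line 4 (get('d', 8) returns default since 'd' not in d): d = {'a': 10, 'b': 100, 'c': 8}

{'a': 10, 'b': 100, 'c': 8}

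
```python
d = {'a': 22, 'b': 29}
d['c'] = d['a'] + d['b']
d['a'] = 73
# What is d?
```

After line 1: d = {'a': 22, 'b': 29}
After line 2 (d['c'] = 22 + 29): d = {'a': 22, 'b': 29, 'c': 51}
After line 3: d = {'a': 73, 'b': 29, 'c': 51}

{'a': 73, 'b': 29, 'c': 51}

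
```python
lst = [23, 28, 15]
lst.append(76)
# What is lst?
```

[23, 28, 15, 76]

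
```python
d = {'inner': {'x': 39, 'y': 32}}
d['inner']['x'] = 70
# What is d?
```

After line 1: d = {'inner': {'x': 39, 'y': 32}}
After line 2 (inner x overwritten): d = {'inner': {'x': 70, 'y': 32}}

{'inner': {'x': 70, 'y': 32}}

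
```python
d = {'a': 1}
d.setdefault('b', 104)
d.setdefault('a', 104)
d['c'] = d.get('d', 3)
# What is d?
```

After line 1: d = {'a': 1}
After line 2 (setdefault adds 'b'=104): d = {'a': 1, 'b': 104}
After line 3 (setdefault 'a' no-op, already exists): d = {'a': 1, 'b': 104}
After line 4 (get('d', 3) returns default since 'd' not in d): d = {'a': 1, 'b': 104, 'c': 3}

{'a': 1, 'b': 104, 'c': 3}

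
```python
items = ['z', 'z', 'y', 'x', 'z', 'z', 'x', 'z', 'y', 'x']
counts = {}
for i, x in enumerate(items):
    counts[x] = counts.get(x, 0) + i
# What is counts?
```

Initial: counts = {}, items = ['z', 'z', 'y', 'x', 'z', 'z', 'x', 'z', 'y', 'x']
i=0, x='z': counts = {'z': 0}
i=1, x='z': counts = {'z': 1}
i=2, x='y': counts = {'z': 1, 'y': 2}
i=3, x='x': counts = {'z': 1, 'y': 2, 'x': 3}
i=4, x='z': counts = {'z': 5, 'y': 2, 'x': 3}
i=5, x='z': counts = {'z': 10, 'y': 2, 'x': 3}
i=6, x='x': counts = {'z': 10, 'y': 2, 'x': 9}
i=7, x='z': counts = {'z': 17, 'y': 2, 'x': 9}
i=8, x='y': counts = {'z': 17, 'y': 10, 'x': 9}
i=9, x='x': counts = {'z': 17, 'y': 10, 'x': 18}

{'z': 17, 'y': 10, 'x': 18}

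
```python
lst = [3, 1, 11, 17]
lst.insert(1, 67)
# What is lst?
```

[3, 67, 1, 11, 17]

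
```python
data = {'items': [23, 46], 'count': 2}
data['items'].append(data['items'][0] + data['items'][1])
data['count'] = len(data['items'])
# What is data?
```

After line 1: data = {'items': [23, 46], 'count': 2}
After line 2 (append 23 + 46 = 69): data = {'items': [23, 46, 69], 'count': 2}
After line 3 (count = len(items) = 3): data = {'items': [23, 46, 69], 'count': 3}

{'items': [23, 46, 69], 'count': 3}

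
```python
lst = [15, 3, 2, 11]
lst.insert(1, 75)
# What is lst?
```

[15, 75, 3, 2, 11]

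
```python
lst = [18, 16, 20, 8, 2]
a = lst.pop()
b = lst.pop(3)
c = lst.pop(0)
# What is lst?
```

After line 1: lst = [18, 16, 20, 8, 2]
After line 2 (pop() -> a = 2): lst = [18, 16, 20, 8]
After line 3 (pop(3) -> b = 8): lst = [18, 16, 20]
After line 4 (pop(0) -> c = 18): lst = [16, 20]

[16, 20]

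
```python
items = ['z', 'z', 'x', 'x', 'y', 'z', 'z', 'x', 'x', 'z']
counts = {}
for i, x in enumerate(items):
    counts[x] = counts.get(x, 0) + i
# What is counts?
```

Initial: counts = {}, items = ['z', 'z', 'x', 'x', 'y', 'z', 'z', 'x', 'x', 'z']
i=0, x='z': counts = {'z': 0}
i=1, x='z': counts = {'z': 1}
i=2, x='x': counts = {'z': 1, 'x': 2}
i=3, x='x': counts = {'z': 1, 'x': 5}
i=4, x='y': counts = {'z': 1, 'x': 5, 'y': 4}
i=5, x='z': counts = {'z': 6, 'x': 5, 'y': 4}
i=6, x='z': counts = {'z': 12, 'x': 5, 'y': 4}
i=7, x='x': counts = {'z': 12, 'x': 12, 'y': 4}
i=8, x='x': counts = {'z': 12, 'x': 20, 'y': 4}
i=9, x='z': counts = {'z': 21, 'x': 20, 'y': 4}

{'z': 21, 'x': 20, 'y': 4}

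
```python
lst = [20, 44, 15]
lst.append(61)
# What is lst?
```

[20, 44, 15, 61]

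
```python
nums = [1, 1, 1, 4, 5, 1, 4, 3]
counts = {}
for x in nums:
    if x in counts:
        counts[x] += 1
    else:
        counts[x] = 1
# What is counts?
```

Initial: counts = {}, nums = [1, 1, 1, 4, 5, 1, 4, 3]
See 1: counts = {1: 1}
See 1: counts = {1: 2}
See 1: counts = {1: 3}
See 4: counts = {1: 3, 4: 1}
See 5: counts = {1: 3, 4: 1, 5: 1}
See 1: counts = {1: 4, 4: 1, 5: 1}
See 4: counts = {1: 4, 4: 2, 5: 1}
See 3: counts = {1: 4, 4: 2, 5: 1, 3: 1}

{1: 4, 4: 2, 5: 1, 3: 1}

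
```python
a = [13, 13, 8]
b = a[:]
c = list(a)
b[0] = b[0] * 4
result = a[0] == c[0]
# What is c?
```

After line 1: a = [13, 13, 8]
After line 2 (b = a[:], copy): a = [13, 13, 8], b = [13, 13, 8]
After line 3 (c = list(a) is a copy, new object): c = [13, 13, 8]
After line 4 (b[0] = 13 * 4 = 52; only b mutates (copy)): a = [13, 13, 8], b = [52, 13, 8], c = [13, 13, 8]
After line 5 (a[0] = 13, c[0] = 13; result = True)

[13, 13, 8]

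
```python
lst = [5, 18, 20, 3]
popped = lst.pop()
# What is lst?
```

[5, 18, 20]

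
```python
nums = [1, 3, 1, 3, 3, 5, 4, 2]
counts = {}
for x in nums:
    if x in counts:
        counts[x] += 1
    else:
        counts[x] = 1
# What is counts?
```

Initial: counts = {}, nums = [1, 3, 1, 3, 3, 5, 4, 2]
See 1: counts = {1: 1}
See 3: counts = {1: 1, 3: 1}
See 1: counts = {1: 2, 3: 1}
See 3: counts = {1: 2, 3: 2}
See 3: counts = {1: 2, 3: 3}
See 5: counts = {1: 2, 3: 3, 5: 1}
See 4: counts = {1: 2, 3: 3, 5: 1, 4: 1}
See 2: counts = {1: 2, 3: 3, 5: 1, 4: 1, 2: 1}

{1: 2, 3: 3, 5: 1, 4: 1, 2: 1}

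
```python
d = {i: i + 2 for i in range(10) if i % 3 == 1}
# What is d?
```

{1: 3, 4: 6, 7: 9}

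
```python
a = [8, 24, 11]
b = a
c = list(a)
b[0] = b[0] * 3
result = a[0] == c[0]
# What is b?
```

After line 1: a = [8, 24, 11]
After line 2 (b = a, alias): a = [8, 24, 11], b = [8, 24, 11]
After line 3 (c = list(a) is a copy, new object): c = [8, 24, 11]
After line 4 (b[0] = 8 * 3 = 24; mutates shared a/b): a = b = [24, 24, 11], c = [8, 24, 11]
After line 5 (a[0] = 24, c[0] = 8; result = False)

[24, 24, 11]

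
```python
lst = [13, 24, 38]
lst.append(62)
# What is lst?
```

[13, 24, 38, 62]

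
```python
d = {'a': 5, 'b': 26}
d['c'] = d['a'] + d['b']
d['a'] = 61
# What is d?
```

After line 1: d = {'a': 5, 'b': 26}
After line 2 (d['c'] = 5 + 26): d = {'a': 5, 'b': 26, 'c': 31}
After line 3: d = {'a': 61, 'b': 26, 'c': 31}

{'a': 61, 'b': 26, 'c': 31}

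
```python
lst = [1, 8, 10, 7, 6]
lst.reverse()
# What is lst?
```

[6, 7, 10, 8, 1]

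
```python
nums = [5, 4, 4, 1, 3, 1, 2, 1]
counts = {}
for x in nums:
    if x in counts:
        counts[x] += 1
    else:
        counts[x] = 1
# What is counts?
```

Initial: counts = {}, nums = [5, 4, 4, 1, 3, 1, 2, 1]
See 5: counts = {5: 1}
See 4: counts = {5: 1, 4: 1}
See 4: counts = {5: 1, 4: 2}
See 1: counts = {5: 1, 4: 2, 1: 1}
See 3: counts = {5: 1, 4: 2, 1: 1, 3: 1}
See 1: counts = {5: 1, 4: 2, 1: 2, 3: 1}
See 2: counts = {5: 1, 4: 2, 1: 2, 3: 1, 2: 1}
See 1: counts = {5: 1, 4: 2, 1: 3, 3: 1, 2: 1}

{5: 1, 4: 2, 1: 3, 3: 1, 2: 1}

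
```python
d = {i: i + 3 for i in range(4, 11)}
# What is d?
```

{4: 7, 5: 8, 6: 9, 7: 10, 8: 11, 9: 12, 10: 13}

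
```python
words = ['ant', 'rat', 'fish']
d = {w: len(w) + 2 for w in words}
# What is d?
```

{'ant': 5, 'rat': 5, 'fish': 6}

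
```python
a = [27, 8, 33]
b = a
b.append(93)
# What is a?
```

After line 1: a = [27, 8, 33]
After line 2 (b = a is an alias, same object): a = [27, 8, 33], b = [27, 8, 33]
After line 3 (b.append mutates the shared list): a = [27, 8, 33, 93], b = [27, 8, 33, 93]

[27, 8, 33, 93]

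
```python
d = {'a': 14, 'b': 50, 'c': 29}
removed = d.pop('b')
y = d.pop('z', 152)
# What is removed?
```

After line 1: d = {'a': 14, 'b': 50, 'c': 29}
After line 2 (pop 'b' returns 50): d = {'a': 14, 'c': 29}, removed = 50
After line 3 (pop 'z' missing, returns default 152): d = {'a': 14, 'c': 29}, y = 152

50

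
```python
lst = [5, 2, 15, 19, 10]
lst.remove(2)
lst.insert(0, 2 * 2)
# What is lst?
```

After line 1: lst = [5, 2, 15, 19, 10]
After line 2 (remove first 2): lst = [5, 15, 19, 10]
After line 3 (insert 4 at index 0): lst = [4, 5, 15, 19, 10]

[4, 5, 15, 19, 10]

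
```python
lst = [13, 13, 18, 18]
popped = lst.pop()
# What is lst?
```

[13, 13, 18]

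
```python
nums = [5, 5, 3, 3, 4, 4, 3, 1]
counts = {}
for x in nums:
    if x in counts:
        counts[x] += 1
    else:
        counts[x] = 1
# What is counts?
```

Initial: counts = {}, nums = [5, 5, 3, 3, 4, 4, 3, 1]
See 5: counts = {5: 1}
See 5: counts = {5: 2}
See 3: counts = {5: 2, 3: 1}
See 3: counts = {5: 2, 3: 2}
See 4: counts = {5: 2, 3: 2, 4: 1}
See 4: counts = {5: 2, 3: 2, 4: 2}
See 3: counts = {5: 2, 3: 3, 4: 2}
See 1: counts = {5: 2, 3: 3, 4: 2, 1: 1}

{5: 2, 3: 3, 4: 2, 1: 1}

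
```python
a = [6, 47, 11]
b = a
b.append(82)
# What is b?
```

After line 1: a = [6, 47, 11]
After line 2 (b = a is an alias, same object): a = [6, 47, 11], b = [6, 47, 11]
After line 3 (b.append mutates the shared list): a = [6, 47, 11, 82], b = [6, 47, 11, 82]

[6, 47, 11, 82]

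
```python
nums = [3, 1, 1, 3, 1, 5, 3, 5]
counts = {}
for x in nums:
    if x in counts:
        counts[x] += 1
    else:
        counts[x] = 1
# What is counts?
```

Initial: counts = {}, nums = [3, 1, 1, 3, 1, 5, 3, 5]
See 3: counts = {3: 1}
See 1: counts = {3: 1, 1: 1}
See 1: counts = {3: 1, 1: 2}
See 3: counts = {3: 2, 1: 2}
See 1: counts = {3: 2, 1: 3}
See 5: counts = {3: 2, 1: 3, 5: 1}
See 3: counts = {3: 3, 1: 3, 5: 1}
See 5: counts = {3: 3, 1: 3, 5: 2}

{3: 3, 1: 3, 5: 2}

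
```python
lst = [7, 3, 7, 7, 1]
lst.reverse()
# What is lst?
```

[1, 7, 7, 3, 7]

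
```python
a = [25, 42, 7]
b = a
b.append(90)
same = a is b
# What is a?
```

After line 1: a = [25, 42, 7]
After line 2 (b = a is an alias, same object): a = [25, 42, 7], b = [25, 42, 7]
After line 3 (b.append mutates the shared list): a = [25, 42, 7, 90], b = [25, 42, 7, 90]
After line 4 (same = a is b; same object -> True): same = True

[25, 42, 7, 90]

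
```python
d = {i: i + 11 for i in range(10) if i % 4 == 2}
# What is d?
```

{2: 13, 6: 17}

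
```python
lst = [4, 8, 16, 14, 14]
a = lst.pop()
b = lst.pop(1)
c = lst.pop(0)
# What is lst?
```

After line 1: lst = [4, 8, 16, 14, 14]
After line 2 (pop() -> a = 14): lst = [4, 8, 16, 14]
After line 3 (pop(1) -> b = 8): lst = [4, 16, 14]
After line 4 (pop(0) -> c = 4): lst = [16, 14]

[16, 14]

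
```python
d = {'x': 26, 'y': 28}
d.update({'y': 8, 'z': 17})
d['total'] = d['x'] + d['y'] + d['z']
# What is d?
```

After line 1: d = {'x': 26, 'y': 28}
After line 2 (y overwritten, z added): d = {'x': 26, 'y': 8, 'z': 17}
After line 3 (total = 26 + 8 + 17 = 51): d = {'x': 26, 'y': 8, 'z': 17, 'total': 51}

{'x': 26, 'y': 8, 'z': 17, 'total': 51}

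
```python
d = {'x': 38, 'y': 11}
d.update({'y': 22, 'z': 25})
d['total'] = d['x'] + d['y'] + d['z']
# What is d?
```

After line 1: d = {'x': 38, 'y': 11}
After line 2 (y overwritten, z added): d = {'x': 38, 'y': 22, 'z': 25}
After line 3 (total = 38 + 22 + 25 = 85): d = {'x': 38, 'y': 22, 'z': 25, 'total': 85}

{'x': 38, 'y': 22, 'z': 25, 'total': 85}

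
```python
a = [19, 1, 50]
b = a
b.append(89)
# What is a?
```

After line 1: a = [19, 1, 50]
After line 2 (b = a is an alias, same object): a = [19, 1, 50], b = [19, 1, 50]
After line 3 (b.append mutates the shared list): a = [19, 1, 50, 89], b = [19, 1, 50, 89]

[19, 1, 50, 89]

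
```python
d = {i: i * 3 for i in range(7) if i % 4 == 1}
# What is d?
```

{1: 3, 5: 15}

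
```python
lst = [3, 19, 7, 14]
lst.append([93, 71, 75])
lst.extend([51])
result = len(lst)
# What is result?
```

After line 1: lst = [3, 19, 7, 14]
After line 2 (append adds [93, 71, 75] as single element): lst = [3, 19, 7, 14, [93, 71, 75]]
After line 3 (extend unpacks [51], adds 51): lst = [3, 19, 7, 14, [93, 71, 75], 51]
After line 4: result = len(lst) = 6

6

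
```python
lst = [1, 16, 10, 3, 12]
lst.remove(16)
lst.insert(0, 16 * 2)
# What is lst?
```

After line 1: lst = [1, 16, 10, 3, 12]
After line 2 (remove first 16): lst = [1, 10, 3, 12]
After line 3 (insert 32 at index 0): lst = [32, 1, 10, 3, 12]

[32, 1, 10, 3, 12]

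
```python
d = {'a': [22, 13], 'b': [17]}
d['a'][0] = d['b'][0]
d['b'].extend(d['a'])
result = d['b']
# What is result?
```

After line 1: d = {'a': [22, 13], 'b': [17]}
After line 2 (a[0] = b[0] = 17): d = {'a': [17, 13], 'b': [17]}
After line 3 (b.extend(a) appends [17, 13]): d = {'a': [17, 13], 'b': [17, 17, 13]}
After line 4: result = d['b'] = [17, 17, 13]

[17, 17, 13]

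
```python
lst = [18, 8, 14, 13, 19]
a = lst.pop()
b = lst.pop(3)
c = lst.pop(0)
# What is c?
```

After line 1: lst = [18, 8, 14, 13, 19]
After line 2 (pop() -> a = 19): lst = [18, 8, 14, 13]
After line 3 (pop(3) -> b = 13): lst = [18, 8, 14]
After line 4 (pop(0) -> c = 18): lst = [8, 14]

18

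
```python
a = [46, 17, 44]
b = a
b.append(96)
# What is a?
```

After line 1: a = [46, 17, 44]
After line 2 (b = a is an alias, same object): a = [46, 17, 44], b = [46, 17, 44]
After line 3 (b.append mutates the shared list): a = [46, 17, 44, 96], b = [46, 17, 44, 96]

[46, 17, 44, 96]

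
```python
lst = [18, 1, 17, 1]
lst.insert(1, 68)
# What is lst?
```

[18, 68, 1, 17, 1]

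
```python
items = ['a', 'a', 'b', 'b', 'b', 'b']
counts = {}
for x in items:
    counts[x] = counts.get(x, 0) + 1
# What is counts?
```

Initial: counts = {}, items = ['a', 'a', 'b', 'b', 'b', 'b']
See 'a': counts = {'a': 1}
See 'a': counts = {'a': 2}
See 'b': counts = {'a': 2, 'b': 1}
See 'b': counts = {'a': 2, 'b': 2}
See 'b': counts = {'a': 2, 'b': 3}
See 'b': counts = {'a': 2, 'b': 4}

{'a': 2, 'b': 4}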